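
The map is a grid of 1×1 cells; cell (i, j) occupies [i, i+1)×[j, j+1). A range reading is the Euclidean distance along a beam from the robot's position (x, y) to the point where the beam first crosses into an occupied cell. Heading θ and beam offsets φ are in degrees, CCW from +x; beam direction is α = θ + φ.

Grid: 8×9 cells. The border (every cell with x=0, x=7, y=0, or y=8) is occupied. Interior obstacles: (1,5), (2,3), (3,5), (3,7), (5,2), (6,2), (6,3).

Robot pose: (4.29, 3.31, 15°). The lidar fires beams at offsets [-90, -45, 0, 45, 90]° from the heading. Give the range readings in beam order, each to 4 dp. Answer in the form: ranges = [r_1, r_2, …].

ranges = [2.3915, 0.8198, 1.7703, 5.4155, 1.7496]

beam 1: φ=-90°, α=285°
  direction (0.2588, -0.9659); cell (4,3); t to first gridline: x 2.7432, y 0.3209 (then +3.8637 / +1.0353)
    (4,2) via y @ 0.3209
    (4,1) via y @ 1.3562
    (4,0) via y @ 2.3915  # hit
  → r_1 = 2.3915
beam 2: φ=-45°, α=330°
  direction (0.8660, -0.5000); cell (4,3); t to first gridline: x 0.8198, y 0.6200 (then +1.1547 / +2.0000)
    (4,2) via y @ 0.6200
    (5,2) via x @ 0.8198  # hit
  → r_2 = 0.8198
beam 3: φ=0°, α=15°
  direction (0.9659, 0.2588); cell (4,3); t to first gridline: x 0.7350, y 2.6660 (then +1.0353 / +3.8637)
    (5,3) via x @ 0.7350
    (6,3) via x @ 1.7703  # hit
  → r_3 = 1.7703
beam 4: φ=45°, α=60°
  direction (0.5000, 0.8660); cell (4,3); t to first gridline: x 1.4200, y 0.7967 (then +2.0000 / +1.1547)
    (4,4) via y @ 0.7967
    (5,4) via x @ 1.4200
    (5,5) via y @ 1.9514
    (5,6) via y @ 3.1061
    (6,6) via x @ 3.4200
    (6,7) via y @ 4.2608
    (6,8) via y @ 5.4155  # hit
  → r_4 = 5.4155
beam 5: φ=90°, α=105°
  direction (-0.2588, 0.9659); cell (4,3); t to first gridline: x 1.1205, y 0.7143 (then +3.8637 / +1.0353)
    (4,4) via y @ 0.7143
    (3,4) via x @ 1.1205
    (3,5) via y @ 1.7496  # hit
  → r_5 = 1.7496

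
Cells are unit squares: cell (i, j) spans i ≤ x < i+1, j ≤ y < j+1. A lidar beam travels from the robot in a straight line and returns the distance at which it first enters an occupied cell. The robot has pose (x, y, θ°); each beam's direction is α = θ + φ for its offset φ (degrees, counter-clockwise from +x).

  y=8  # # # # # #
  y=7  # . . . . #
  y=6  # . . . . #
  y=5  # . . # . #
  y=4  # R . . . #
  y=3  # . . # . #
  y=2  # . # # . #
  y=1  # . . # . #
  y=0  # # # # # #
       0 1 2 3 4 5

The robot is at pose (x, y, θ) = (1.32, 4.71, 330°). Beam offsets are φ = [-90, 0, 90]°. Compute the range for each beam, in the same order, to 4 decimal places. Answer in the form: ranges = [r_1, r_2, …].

ranges = [0.6400, 1.9399, 3.7990]

beam 1: φ=-90°, α=240°
  d=(-0.5000,-0.8660)  start (1,4)  tX=0.6400 tY=0.8198  stride 1/|dx|=2.0000 1/|dy|=1.1547
    cross x-line → (0,4), t=0.6400 (wall)
  → r_1 = 0.6400
beam 2: φ=0°, α=330°
  d=(0.8660,-0.5000)  start (1,4)  tX=0.7852 tY=1.4200  stride 1/|dx|=1.1547 1/|dy|=2.0000
    cross x-line → (2,4), t=0.7852
    cross y-line → (2,3), t=1.4200
    cross x-line → (3,3), t=1.9399 (wall)
  → r_2 = 1.9399
beam 3: φ=90°, α=60°
  d=(0.5000,0.8660)  start (1,4)  tX=1.3600 tY=0.3349  stride 1/|dx|=2.0000 1/|dy|=1.1547
    cross y-line → (1,5), t=0.3349
    cross x-line → (2,5), t=1.3600
    cross y-line → (2,6), t=1.4896
    cross y-line → (2,7), t=2.6443
    cross x-line → (3,7), t=3.3600
    cross y-line → (3,8), t=3.7990 (wall)
  → r_3 = 3.7990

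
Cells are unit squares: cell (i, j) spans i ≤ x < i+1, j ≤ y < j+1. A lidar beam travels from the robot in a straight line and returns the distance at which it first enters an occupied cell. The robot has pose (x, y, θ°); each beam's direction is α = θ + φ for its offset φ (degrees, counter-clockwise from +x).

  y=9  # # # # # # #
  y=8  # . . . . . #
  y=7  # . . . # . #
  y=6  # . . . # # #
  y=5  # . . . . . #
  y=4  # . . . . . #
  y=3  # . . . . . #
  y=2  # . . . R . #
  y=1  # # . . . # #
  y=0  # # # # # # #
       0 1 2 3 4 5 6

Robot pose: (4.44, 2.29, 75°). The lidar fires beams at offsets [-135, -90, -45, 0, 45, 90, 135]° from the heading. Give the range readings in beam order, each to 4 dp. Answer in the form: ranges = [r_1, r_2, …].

beam 1: φ=-135°, α=300°
  direction (0.5000, -0.8660); cell (4,2); t to first gridline: x 1.1200, y 0.3349 (then +2.0000 / +1.1547)
    (4,1) via y @ 0.3349
    (5,1) via x @ 1.1200  # hit
  → r_1 = 1.1200
beam 2: φ=-90°, α=345°
  direction (0.9659, -0.2588); cell (4,2); t to first gridline: x 0.5798, y 1.1205 (then +1.0353 / +3.8637)
    (5,2) via x @ 0.5798
    (5,1) via y @ 1.1205  # hit
  → r_2 = 1.1205
beam 3: φ=-45°, α=30°
  direction (0.8660, 0.5000); cell (4,2); t to first gridline: x 0.6466, y 1.4200 (then +1.1547 / +2.0000)
    (5,2) via x @ 0.6466
    (5,3) via y @ 1.4200
    (6,3) via x @ 1.8013  # hit
  → r_3 = 1.8013
beam 4: φ=0°, α=75°
  direction (0.2588, 0.9659); cell (4,2); t to first gridline: x 2.1637, y 0.7350 (then +3.8637 / +1.0353)
    (4,3) via y @ 0.7350
    (4,4) via y @ 1.7703
    (5,4) via x @ 2.1637
    (5,5) via y @ 2.8056
    (5,6) via y @ 3.8409  # hit
  → r_4 = 3.8409
beam 5: φ=45°, α=120°
  direction (-0.5000, 0.8660); cell (4,2); t to first gridline: x 0.8800, y 0.8198 (then +2.0000 / +1.1547)
    (4,3) via y @ 0.8198
    (3,3) via x @ 0.8800
    (3,4) via y @ 1.9745
    (2,4) via x @ 2.8800
    (2,5) via y @ 3.1292
    (2,6) via y @ 4.2839
    (1,6) via x @ 4.8800
    (1,7) via y @ 5.4386
    (1,8) via y @ 6.5933
    (0,8) via x @ 6.8800  # hit
  → r_5 = 6.8800
beam 6: φ=90°, α=165°
  direction (-0.9659, 0.2588); cell (4,2); t to first gridline: x 0.4555, y 2.7432 (then +1.0353 / +3.8637)
    (3,2) via x @ 0.4555
    (2,2) via x @ 1.4908
    (1,2) via x @ 2.5261
    (1,3) via y @ 2.7432
    (0,3) via x @ 3.5614  # hit
  → r_6 = 3.5614
beam 7: φ=135°, α=210°
  direction (-0.8660, -0.5000); cell (4,2); t to first gridline: x 0.5081, y 0.5800 (then +1.1547 / +2.0000)
    (3,2) via x @ 0.5081
    (3,1) via y @ 0.5800
    (2,1) via x @ 1.6628
    (2,0) via y @ 2.5800  # hit
  → r_7 = 2.5800

ranges = [1.1200, 1.1205, 1.8013, 3.8409, 6.8800, 3.5614, 2.5800]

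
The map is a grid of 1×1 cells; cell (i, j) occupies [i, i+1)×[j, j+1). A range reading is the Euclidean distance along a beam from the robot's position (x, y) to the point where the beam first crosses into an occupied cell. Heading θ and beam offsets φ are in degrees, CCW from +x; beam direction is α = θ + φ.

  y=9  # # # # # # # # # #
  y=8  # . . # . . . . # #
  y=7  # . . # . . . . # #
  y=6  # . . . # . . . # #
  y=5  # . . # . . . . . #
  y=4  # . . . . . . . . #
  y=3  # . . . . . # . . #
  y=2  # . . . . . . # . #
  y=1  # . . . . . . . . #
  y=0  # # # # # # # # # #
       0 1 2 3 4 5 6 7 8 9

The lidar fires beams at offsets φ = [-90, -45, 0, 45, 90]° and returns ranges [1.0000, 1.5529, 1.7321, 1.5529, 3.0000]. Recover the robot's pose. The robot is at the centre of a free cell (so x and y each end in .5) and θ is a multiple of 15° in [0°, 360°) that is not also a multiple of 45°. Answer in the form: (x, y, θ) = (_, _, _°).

(x, y, θ) = (2.5, 7.5, 150°)

Enumerate (i+0.5, j+0.5, θ) over the 55 free cells and 16 admissible headings. For each, cast all 5 beams and compare to the given ranges.
  (6.5, 2.5, 345°): beam 1 = 1.5529 ≠ 1.0000 ✗
  (1.5, 4.5, 60°): beam 1 = 7.0000 ≠ 1.0000 ✗
  (7.5, 6.5, 60°): beam 1 = 0.5774 ≠ 1.0000 ✗
  …
  (2.5, 7.5, 150°): r_1=1.0000, r_2=1.5529, r_3=1.7321, r_4=1.5529, r_5=3.0000 — all match ✓
No second candidate reproduces the full scan.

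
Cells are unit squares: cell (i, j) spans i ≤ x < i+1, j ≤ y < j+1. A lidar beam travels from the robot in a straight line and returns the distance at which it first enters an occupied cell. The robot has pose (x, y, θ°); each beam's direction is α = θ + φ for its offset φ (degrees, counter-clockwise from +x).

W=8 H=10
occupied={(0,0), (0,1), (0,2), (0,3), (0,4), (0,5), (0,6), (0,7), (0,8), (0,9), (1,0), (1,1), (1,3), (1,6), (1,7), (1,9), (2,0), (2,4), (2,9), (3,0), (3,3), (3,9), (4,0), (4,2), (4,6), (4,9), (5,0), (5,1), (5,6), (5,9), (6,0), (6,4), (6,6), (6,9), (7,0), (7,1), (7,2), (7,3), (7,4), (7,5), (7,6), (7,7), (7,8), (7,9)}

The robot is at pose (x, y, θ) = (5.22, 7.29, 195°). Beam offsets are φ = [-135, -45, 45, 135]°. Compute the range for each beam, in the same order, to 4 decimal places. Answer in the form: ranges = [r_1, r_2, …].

beam 1: φ=-135°, α=60°
  direction (0.5000, 0.8660); cell (5,7); t to first gridline: x 1.5600, y 0.8198 (then +2.0000 / +1.1547)
    (5,8) via y @ 0.8198
    (6,8) via x @ 1.5600
    (6,9) via y @ 1.9745  # hit
  → r_1 = 1.9745
beam 2: φ=-45°, α=150°
  direction (-0.8660, 0.5000); cell (5,7); t to first gridline: x 0.2540, y 1.4200 (then +1.1547 / +2.0000)
    (4,7) via x @ 0.2540
    (3,7) via x @ 1.4087
    (3,8) via y @ 1.4200
    (2,8) via x @ 2.5634
    (2,9) via y @ 3.4200  # hit
  → r_2 = 3.4200
beam 3: φ=45°, α=240°
  direction (-0.5000, -0.8660); cell (5,7); t to first gridline: x 0.4400, y 0.3349 (then +2.0000 / +1.1547)
    (5,6) via y @ 0.3349  # hit
  → r_3 = 0.3349
beam 4: φ=135°, α=330°
  direction (0.8660, -0.5000); cell (5,7); t to first gridline: x 0.9007, y 0.5800 (then +1.1547 / +2.0000)
    (5,6) via y @ 0.5800  # hit
  → r_4 = 0.5800

ranges = [1.9745, 3.4200, 0.3349, 0.5800]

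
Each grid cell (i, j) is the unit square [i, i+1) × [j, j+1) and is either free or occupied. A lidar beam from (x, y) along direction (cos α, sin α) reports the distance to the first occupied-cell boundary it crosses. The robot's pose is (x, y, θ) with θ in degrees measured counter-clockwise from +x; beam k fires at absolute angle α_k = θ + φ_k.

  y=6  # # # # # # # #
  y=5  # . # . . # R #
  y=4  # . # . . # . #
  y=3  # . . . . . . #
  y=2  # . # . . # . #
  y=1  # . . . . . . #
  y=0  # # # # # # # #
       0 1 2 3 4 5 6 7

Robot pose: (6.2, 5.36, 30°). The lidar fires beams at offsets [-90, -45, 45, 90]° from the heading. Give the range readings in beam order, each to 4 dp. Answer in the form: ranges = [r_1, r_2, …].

ranges = [1.6000, 0.8282, 0.6626, 0.4000]

beam 1: φ=-90°, α=300°
  cosα=0.5000 sinα=-0.8660 | (6,5) | tMaxX 1.6000 tMaxY 0.4157 | tΔX 2.0000 tΔY 1.1547
    t=0.4157 [y] (6,4)
    t=1.5704 [y] (6,3)
    t=1.6000 [x] (7,3) — stop
  → r_1 = 1.6000
beam 2: φ=-45°, α=345°
  cosα=0.9659 sinα=-0.2588 | (6,5) | tMaxX 0.8282 tMaxY 1.3909 | tΔX 1.0353 tΔY 3.8637
    t=0.8282 [x] (7,5) — stop
  → r_2 = 0.8282
beam 3: φ=45°, α=75°
  cosα=0.2588 sinα=0.9659 | (6,5) | tMaxX 3.0910 tMaxY 0.6626 | tΔX 3.8637 tΔY 1.0353
    t=0.6626 [y] (6,6) — stop
  → r_3 = 0.6626
beam 4: φ=90°, α=120°
  cosα=-0.5000 sinα=0.8660 | (6,5) | tMaxX 0.4000 tMaxY 0.7390 | tΔX 2.0000 tΔY 1.1547
    t=0.4000 [x] (5,5) — stop
  → r_4 = 0.4000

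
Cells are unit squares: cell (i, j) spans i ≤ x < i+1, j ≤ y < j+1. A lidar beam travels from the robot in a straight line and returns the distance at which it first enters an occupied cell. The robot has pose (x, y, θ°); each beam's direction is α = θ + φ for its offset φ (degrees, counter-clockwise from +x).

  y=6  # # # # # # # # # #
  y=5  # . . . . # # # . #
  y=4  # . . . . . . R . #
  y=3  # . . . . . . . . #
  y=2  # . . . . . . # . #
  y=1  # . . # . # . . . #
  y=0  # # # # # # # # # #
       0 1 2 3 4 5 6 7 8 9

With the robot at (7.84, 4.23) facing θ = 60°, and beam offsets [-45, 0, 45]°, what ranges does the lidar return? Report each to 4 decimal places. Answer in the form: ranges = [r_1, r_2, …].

ranges = [1.2009, 2.0438, 0.7972]

beam 1: φ=-45°, α=15°
  dir = (cos 15°, sin 15°) = (0.9659, 0.2588); from cell (7,4)
  next x-line at t=0.1656, next y-line at t=2.9751; Δt_x=1.0353, Δt_y=3.8637
    x: enter (8,4) at t=0.1656
    x: enter (9,4) at t=1.2009 ← occupied
  → r_1 = 1.2009
beam 2: φ=0°, α=60°
  dir = (cos 60°, sin 60°) = (0.5000, 0.8660); from cell (7,4)
  next x-line at t=0.3200, next y-line at t=0.8891; Δt_x=2.0000, Δt_y=1.1547
    x: enter (8,4) at t=0.3200
    y: enter (8,5) at t=0.8891
    y: enter (8,6) at t=2.0438 ← occupied
  → r_2 = 2.0438
beam 3: φ=45°, α=105°
  dir = (cos 105°, sin 105°) = (-0.2588, 0.9659); from cell (7,4)
  next x-line at t=3.2455, next y-line at t=0.7972; Δt_x=3.8637, Δt_y=1.0353
    y: enter (7,5) at t=0.7972 ← occupied
  → r_3 = 0.7972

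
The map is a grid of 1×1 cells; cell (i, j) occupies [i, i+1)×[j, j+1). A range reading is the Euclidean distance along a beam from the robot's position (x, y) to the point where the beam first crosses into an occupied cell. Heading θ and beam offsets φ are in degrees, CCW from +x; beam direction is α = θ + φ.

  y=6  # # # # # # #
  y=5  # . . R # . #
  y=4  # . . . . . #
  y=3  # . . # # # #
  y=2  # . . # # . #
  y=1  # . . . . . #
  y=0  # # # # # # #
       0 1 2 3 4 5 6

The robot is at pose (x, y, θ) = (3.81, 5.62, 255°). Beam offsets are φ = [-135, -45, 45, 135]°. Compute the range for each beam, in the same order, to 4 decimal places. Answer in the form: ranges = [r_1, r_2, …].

ranges = [0.4388, 3.2447, 0.3800, 0.2194]

beam 1: φ=-135°, α=120°
  direction (-0.5000, 0.8660); cell (3,5); t to first gridline: x 1.6200, y 0.4388 (then +2.0000 / +1.1547)
    (3,6) via y @ 0.4388  # hit
  → r_1 = 0.4388
beam 2: φ=-45°, α=210°
  direction (-0.8660, -0.5000); cell (3,5); t to first gridline: x 0.9353, y 1.2400 (then +1.1547 / +2.0000)
    (2,5) via x @ 0.9353
    (2,4) via y @ 1.2400
    (1,4) via x @ 2.0900
    (1,3) via y @ 3.2400
    (0,3) via x @ 3.2447  # hit
  → r_2 = 3.2447
beam 3: φ=45°, α=300°
  direction (0.5000, -0.8660); cell (3,5); t to first gridline: x 0.3800, y 0.7159 (then +2.0000 / +1.1547)
    (4,5) via x @ 0.3800  # hit
  → r_3 = 0.3800
beam 4: φ=135°, α=30°
  direction (0.8660, 0.5000); cell (3,5); t to first gridline: x 0.2194, y 0.7600 (then +1.1547 / +2.0000)
    (4,5) via x @ 0.2194  # hit
  → r_4 = 0.2194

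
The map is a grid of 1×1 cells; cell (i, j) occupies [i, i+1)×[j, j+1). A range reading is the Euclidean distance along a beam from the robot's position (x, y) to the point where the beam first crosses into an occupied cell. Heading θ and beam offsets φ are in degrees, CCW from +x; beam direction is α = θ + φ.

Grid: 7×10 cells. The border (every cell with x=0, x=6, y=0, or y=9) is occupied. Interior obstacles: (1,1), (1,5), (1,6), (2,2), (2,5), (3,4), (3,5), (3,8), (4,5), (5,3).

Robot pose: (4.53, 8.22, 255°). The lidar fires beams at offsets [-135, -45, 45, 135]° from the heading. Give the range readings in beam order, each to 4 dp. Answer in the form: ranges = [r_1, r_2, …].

beam 1: φ=-135°, α=120°
  direction (-0.5000, 0.8660); cell (4,8); t to first gridline: x 1.0600, y 0.9007 (then +2.0000 / +1.1547)
    (4,9) via y @ 0.9007  # hit
  → r_1 = 0.9007
beam 2: φ=-45°, α=210°
  direction (-0.8660, -0.5000); cell (4,8); t to first gridline: x 0.6120, y 0.4400 (then +1.1547 / +2.0000)
    (4,7) via y @ 0.4400
    (3,7) via x @ 0.6120
    (2,7) via x @ 1.7667
    (2,6) via y @ 2.4400
    (1,6) via x @ 2.9214  # hit
  → r_2 = 2.9214
beam 3: φ=45°, α=300°
  direction (0.5000, -0.8660); cell (4,8); t to first gridline: x 0.9400, y 0.2540 (then +2.0000 / +1.1547)
    (4,7) via y @ 0.2540
    (5,7) via x @ 0.9400
    (5,6) via y @ 1.4087
    (5,5) via y @ 2.5634
    (6,5) via x @ 2.9400  # hit
  → r_3 = 2.9400
beam 4: φ=135°, α=30°
  direction (0.8660, 0.5000); cell (4,8); t to first gridline: x 0.5427, y 1.5600 (then +1.1547 / +2.0000)
    (5,8) via x @ 0.5427
    (5,9) via y @ 1.5600  # hit
  → r_4 = 1.5600

ranges = [0.9007, 2.9214, 2.9400, 1.5600]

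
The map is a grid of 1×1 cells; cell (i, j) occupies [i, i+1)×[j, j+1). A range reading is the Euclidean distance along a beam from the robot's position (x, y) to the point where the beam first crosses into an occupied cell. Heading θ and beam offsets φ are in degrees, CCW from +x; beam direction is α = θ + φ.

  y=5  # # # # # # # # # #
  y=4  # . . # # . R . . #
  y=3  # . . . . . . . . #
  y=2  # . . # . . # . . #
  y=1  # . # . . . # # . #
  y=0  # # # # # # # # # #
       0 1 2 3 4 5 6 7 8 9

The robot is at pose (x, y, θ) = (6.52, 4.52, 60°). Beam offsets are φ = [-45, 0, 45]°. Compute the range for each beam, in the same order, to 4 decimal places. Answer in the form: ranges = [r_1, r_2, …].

beam 1: φ=-45°, α=15°
  d=(0.9659,0.2588)  start (6,4)  tX=0.4969 tY=1.8546  stride 1/|dx|=1.0353 1/|dy|=3.8637
    cross x-line → (7,4), t=0.4969
    cross x-line → (8,4), t=1.5322
    cross y-line → (8,5), t=1.8546 (wall)
  → r_1 = 1.8546
beam 2: φ=0°, α=60°
  d=(0.5000,0.8660)  start (6,4)  tX=0.9600 tY=0.5543  stride 1/|dx|=2.0000 1/|dy|=1.1547
    cross y-line → (6,5), t=0.5543 (wall)
  → r_2 = 0.5543
beam 3: φ=45°, α=105°
  d=(-0.2588,0.9659)  start (6,4)  tX=2.0091 tY=0.4969  stride 1/|dx|=3.8637 1/|dy|=1.0353
    cross y-line → (6,5), t=0.4969 (wall)
  → r_3 = 0.4969

ranges = [1.8546, 0.5543, 0.4969]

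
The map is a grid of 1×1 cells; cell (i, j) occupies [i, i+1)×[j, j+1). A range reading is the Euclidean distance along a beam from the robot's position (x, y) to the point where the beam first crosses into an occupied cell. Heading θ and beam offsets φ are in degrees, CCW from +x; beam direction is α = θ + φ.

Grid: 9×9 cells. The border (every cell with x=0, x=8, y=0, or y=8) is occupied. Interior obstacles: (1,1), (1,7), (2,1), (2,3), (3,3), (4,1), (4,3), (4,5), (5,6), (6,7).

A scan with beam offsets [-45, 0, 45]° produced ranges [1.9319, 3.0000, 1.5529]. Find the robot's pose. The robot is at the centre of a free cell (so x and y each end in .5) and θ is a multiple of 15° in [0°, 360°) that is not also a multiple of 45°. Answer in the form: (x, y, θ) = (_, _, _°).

(x, y, θ) = (2.5, 6.5, 30°)

The pose lattice has 39·16 = 624 candidates. Test each by forward raycasting.
  (7.5, 7.5, 300°): beam 1 = 6.7293 ≠ 1.9319 ✗
  (3.5, 1.5, 150°): beam 1 = 1.5529 ≠ 1.9319 ✗
  (5.5, 4.5, 300°): beam 1 = 2.5882 ≠ 1.9319 ✗
  …
  (2.5, 6.5, 30°): r_1=1.9319, r_2=3.0000, r_3=1.5529 — all match ✓
No second candidate reproduces the full scan.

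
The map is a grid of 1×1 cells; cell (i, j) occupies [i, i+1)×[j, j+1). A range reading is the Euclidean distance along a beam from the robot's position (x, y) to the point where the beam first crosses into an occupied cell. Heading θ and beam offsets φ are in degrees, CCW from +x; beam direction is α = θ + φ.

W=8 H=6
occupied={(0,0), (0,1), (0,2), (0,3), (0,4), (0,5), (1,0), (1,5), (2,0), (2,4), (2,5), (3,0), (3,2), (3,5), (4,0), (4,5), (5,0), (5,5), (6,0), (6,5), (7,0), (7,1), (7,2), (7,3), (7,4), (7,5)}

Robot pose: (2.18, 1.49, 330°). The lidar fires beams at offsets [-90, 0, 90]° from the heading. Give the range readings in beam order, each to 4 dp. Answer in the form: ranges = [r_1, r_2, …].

ranges = [0.5658, 0.9800, 1.6400]

beam 1: φ=-90°, α=240°
  dir = (cos 240°, sin 240°) = (-0.5000, -0.8660); from cell (2,1)
  next x-line at t=0.3600, next y-line at t=0.5658; Δt_x=2.0000, Δt_y=1.1547
    x: enter (1,1) at t=0.3600
    y: enter (1,0) at t=0.5658 ← occupied
  → r_1 = 0.5658
beam 2: φ=0°, α=330°
  dir = (cos 330°, sin 330°) = (0.8660, -0.5000); from cell (2,1)
  next x-line at t=0.9469, next y-line at t=0.9800; Δt_x=1.1547, Δt_y=2.0000
    x: enter (3,1) at t=0.9469
    y: enter (3,0) at t=0.9800 ← occupied
  → r_2 = 0.9800
beam 3: φ=90°, α=60°
  dir = (cos 60°, sin 60°) = (0.5000, 0.8660); from cell (2,1)
  next x-line at t=1.6400, next y-line at t=0.5889; Δt_x=2.0000, Δt_y=1.1547
    y: enter (2,2) at t=0.5889
    x: enter (3,2) at t=1.6400 ← occupied
  → r_3 = 1.6400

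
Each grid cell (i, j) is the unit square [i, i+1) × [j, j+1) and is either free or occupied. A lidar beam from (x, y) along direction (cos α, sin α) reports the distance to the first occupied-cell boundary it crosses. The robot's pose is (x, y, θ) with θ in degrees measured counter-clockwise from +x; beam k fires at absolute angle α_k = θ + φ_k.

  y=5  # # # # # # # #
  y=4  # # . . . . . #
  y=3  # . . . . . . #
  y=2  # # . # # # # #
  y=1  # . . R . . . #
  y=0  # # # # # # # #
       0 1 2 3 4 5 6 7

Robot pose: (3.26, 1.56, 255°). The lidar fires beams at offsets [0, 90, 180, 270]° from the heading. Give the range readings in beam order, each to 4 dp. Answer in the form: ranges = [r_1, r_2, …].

ranges = [0.5798, 2.1637, 0.4555, 1.7000]

beam 1: φ=0°, α=255°
  dir = (cos 255°, sin 255°) = (-0.2588, -0.9659); from cell (3,1)
  next x-line at t=1.0046, next y-line at t=0.5798; Δt_x=3.8637, Δt_y=1.0353
    y: enter (3,0) at t=0.5798 ← occupied
  → r_1 = 0.5798
beam 2: φ=90°, α=345°
  dir = (cos 345°, sin 345°) = (0.9659, -0.2588); from cell (3,1)
  next x-line at t=0.7661, next y-line at t=2.1637; Δt_x=1.0353, Δt_y=3.8637
    x: enter (4,1) at t=0.7661
    x: enter (5,1) at t=1.8014
    y: enter (5,0) at t=2.1637 ← occupied
  → r_2 = 2.1637
beam 3: φ=180°, α=75°
  dir = (cos 75°, sin 75°) = (0.2588, 0.9659); from cell (3,1)
  next x-line at t=2.8591, next y-line at t=0.4555; Δt_x=3.8637, Δt_y=1.0353
    y: enter (3,2) at t=0.4555 ← occupied
  → r_3 = 0.4555
beam 4: φ=270°, α=165°
  dir = (cos 165°, sin 165°) = (-0.9659, 0.2588); from cell (3,1)
  next x-line at t=0.2692, next y-line at t=1.7000; Δt_x=1.0353, Δt_y=3.8637
    x: enter (2,1) at t=0.2692
    x: enter (1,1) at t=1.3044
    y: enter (1,2) at t=1.7000 ← occupied
  → r_4 = 1.7000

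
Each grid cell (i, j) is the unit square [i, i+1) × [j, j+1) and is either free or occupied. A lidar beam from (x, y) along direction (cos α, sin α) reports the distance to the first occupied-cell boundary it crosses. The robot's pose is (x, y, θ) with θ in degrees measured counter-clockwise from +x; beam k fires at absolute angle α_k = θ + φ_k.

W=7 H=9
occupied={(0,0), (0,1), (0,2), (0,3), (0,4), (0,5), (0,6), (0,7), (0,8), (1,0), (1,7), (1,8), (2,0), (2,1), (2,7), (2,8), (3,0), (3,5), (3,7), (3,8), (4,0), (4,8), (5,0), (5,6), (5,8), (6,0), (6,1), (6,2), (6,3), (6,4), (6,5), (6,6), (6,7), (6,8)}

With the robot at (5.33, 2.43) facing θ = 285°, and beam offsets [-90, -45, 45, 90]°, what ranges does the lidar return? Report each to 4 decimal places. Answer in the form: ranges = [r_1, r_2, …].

ranges = [2.4122, 1.6512, 0.7736, 0.6936]

beam 1: φ=-90°, α=195°
  direction (-0.9659, -0.2588); cell (5,2); t to first gridline: x 0.3416, y 1.6614 (then +1.0353 / +3.8637)
    (4,2) via x @ 0.3416
    (3,2) via x @ 1.3769
    (3,1) via y @ 1.6614
    (2,1) via x @ 2.4122  # hit
  → r_1 = 2.4122
beam 2: φ=-45°, α=240°
  direction (-0.5000, -0.8660); cell (5,2); t to first gridline: x 0.6600, y 0.4965 (then +2.0000 / +1.1547)
    (5,1) via y @ 0.4965
    (4,1) via x @ 0.6600
    (4,0) via y @ 1.6512  # hit
  → r_2 = 1.6512
beam 3: φ=45°, α=330°
  direction (0.8660, -0.5000); cell (5,2); t to first gridline: x 0.7736, y 0.8600 (then +1.1547 / +2.0000)
    (6,2) via x @ 0.7736  # hit
  → r_3 = 0.7736
beam 4: φ=90°, α=15°
  direction (0.9659, 0.2588); cell (5,2); t to first gridline: x 0.6936, y 2.2023 (then +1.0353 / +3.8637)
    (6,2) via x @ 0.6936  # hit
  → r_4 = 0.6936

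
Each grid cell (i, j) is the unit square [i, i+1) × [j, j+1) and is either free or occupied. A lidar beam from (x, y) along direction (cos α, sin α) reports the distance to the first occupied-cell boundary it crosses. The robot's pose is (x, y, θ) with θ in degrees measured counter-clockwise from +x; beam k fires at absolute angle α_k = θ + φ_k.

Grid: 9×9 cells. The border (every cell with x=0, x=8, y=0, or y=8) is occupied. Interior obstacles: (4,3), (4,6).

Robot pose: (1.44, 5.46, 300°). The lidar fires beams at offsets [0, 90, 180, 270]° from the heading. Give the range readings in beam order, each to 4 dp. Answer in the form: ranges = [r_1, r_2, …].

beam 1: φ=0°, α=300°
  cosα=0.5000 sinα=-0.8660 | (1,5) | tMaxX 1.1200 tMaxY 0.5312 | tΔX 2.0000 tΔY 1.1547
    t=0.5312 [y] (1,4)
    t=1.1200 [x] (2,4)
    t=1.6859 [y] (2,3)
    t=2.8406 [y] (2,2)
    t=3.1200 [x] (3,2)
    t=3.9953 [y] (3,1)
    t=5.1200 [x] (4,1)
    t=5.1500 [y] (4,0) — stop
  → r_1 = 5.1500
beam 2: φ=90°, α=30°
  cosα=0.8660 sinα=0.5000 | (1,5) | tMaxX 0.6466 tMaxY 1.0800 | tΔX 1.1547 tΔY 2.0000
    t=0.6466 [x] (2,5)
    t=1.0800 [y] (2,6)
    t=1.8013 [x] (3,6)
    t=2.9560 [x] (4,6) — stop
  → r_2 = 2.9560
beam 3: φ=180°, α=120°
  cosα=-0.5000 sinα=0.8660 | (1,5) | tMaxX 0.8800 tMaxY 0.6235 | tΔX 2.0000 tΔY 1.1547
    t=0.6235 [y] (1,6)
    t=0.8800 [x] (0,6) — stop
  → r_3 = 0.8800
beam 4: φ=270°, α=210°
  cosα=-0.8660 sinα=-0.5000 | (1,5) | tMaxX 0.5081 tMaxY 0.9200 | tΔX 1.1547 tΔY 2.0000
    t=0.5081 [x] (0,5) — stop
  → r_4 = 0.5081

ranges = [5.1500, 2.9560, 0.8800, 0.5081]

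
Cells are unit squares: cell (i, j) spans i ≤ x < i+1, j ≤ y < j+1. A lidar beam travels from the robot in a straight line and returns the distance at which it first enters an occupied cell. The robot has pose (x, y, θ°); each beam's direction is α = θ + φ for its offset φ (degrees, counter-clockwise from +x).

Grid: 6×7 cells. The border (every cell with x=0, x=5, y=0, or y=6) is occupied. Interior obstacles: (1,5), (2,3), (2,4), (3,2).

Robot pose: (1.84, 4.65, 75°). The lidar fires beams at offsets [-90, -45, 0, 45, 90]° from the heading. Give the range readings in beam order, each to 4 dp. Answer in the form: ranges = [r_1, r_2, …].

ranges = [0.1656, 0.1848, 0.3623, 0.4041, 0.8696]

beam 1: φ=-90°, α=345°
  cosα=0.9659 sinα=-0.2588 | (1,4) | tMaxX 0.1656 tMaxY 2.5114 | tΔX 1.0353 tΔY 3.8637
    t=0.1656 [x] (2,4) — stop
  → r_1 = 0.1656
beam 2: φ=-45°, α=30°
  cosα=0.8660 sinα=0.5000 | (1,4) | tMaxX 0.1848 tMaxY 0.7000 | tΔX 1.1547 tΔY 2.0000
    t=0.1848 [x] (2,4) — stop
  → r_2 = 0.1848
beam 3: φ=0°, α=75°
  cosα=0.2588 sinα=0.9659 | (1,4) | tMaxX 0.6182 tMaxY 0.3623 | tΔX 3.8637 tΔY 1.0353
    t=0.3623 [y] (1,5) — stop
  → r_3 = 0.3623
beam 4: φ=45°, α=120°
  cosα=-0.5000 sinα=0.8660 | (1,4) | tMaxX 1.6800 tMaxY 0.4041 | tΔX 2.0000 tΔY 1.1547
    t=0.4041 [y] (1,5) — stop
  → r_4 = 0.4041
beam 5: φ=90°, α=165°
  cosα=-0.9659 sinα=0.2588 | (1,4) | tMaxX 0.8696 tMaxY 1.3523 | tΔX 1.0353 tΔY 3.8637
    t=0.8696 [x] (0,4) — stop
  → r_5 = 0.8696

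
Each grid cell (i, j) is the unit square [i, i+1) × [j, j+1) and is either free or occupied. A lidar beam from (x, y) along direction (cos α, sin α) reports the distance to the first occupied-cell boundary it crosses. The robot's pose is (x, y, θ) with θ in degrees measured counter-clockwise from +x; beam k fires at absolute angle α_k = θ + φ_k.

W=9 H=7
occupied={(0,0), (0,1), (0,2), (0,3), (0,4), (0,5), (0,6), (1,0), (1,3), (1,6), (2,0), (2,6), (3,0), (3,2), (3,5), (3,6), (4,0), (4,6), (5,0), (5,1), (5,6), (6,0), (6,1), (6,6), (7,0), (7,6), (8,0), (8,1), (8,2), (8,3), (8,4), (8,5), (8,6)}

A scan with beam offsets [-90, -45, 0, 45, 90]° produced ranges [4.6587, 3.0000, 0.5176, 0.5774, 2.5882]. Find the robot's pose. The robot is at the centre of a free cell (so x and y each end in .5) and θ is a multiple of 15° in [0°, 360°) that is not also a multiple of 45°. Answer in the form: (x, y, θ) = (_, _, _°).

(x, y, θ) = (3.5, 4.5, 75°)

Enumerate (i+0.5, j+0.5, θ) over the 30 free cells and 16 admissible headings. For each, cast all 5 beams and compare to the given ranges.
  (3.5, 3.5, 255°): beam 1 = 1.5529 ≠ 4.6587 ✗
  (4.5, 3.5, 255°): beam 1 = 3.6235 ≠ 4.6587 ✗
  (4.5, 2.5, 30°): beam 1 = 1.0000 ≠ 4.6587 ✗
  …
  (3.5, 4.5, 75°): r_1=4.6587, r_2=3.0000, r_3=0.5176, r_4=0.5774, r_5=2.5882 — all match ✓
No second candidate reproduces the full scan.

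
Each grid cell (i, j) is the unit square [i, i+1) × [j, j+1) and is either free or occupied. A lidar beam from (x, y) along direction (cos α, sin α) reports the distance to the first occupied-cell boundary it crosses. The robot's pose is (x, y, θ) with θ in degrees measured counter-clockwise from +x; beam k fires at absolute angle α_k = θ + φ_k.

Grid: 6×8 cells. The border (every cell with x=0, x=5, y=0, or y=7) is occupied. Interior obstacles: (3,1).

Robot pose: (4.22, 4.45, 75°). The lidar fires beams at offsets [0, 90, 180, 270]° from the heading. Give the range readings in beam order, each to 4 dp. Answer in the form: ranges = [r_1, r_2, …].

beam 1: φ=0°, α=75°
  cosα=0.2588 sinα=0.9659 | (4,4) | tMaxX 3.0137 tMaxY 0.5694 | tΔX 3.8637 tΔY 1.0353
    t=0.5694 [y] (4,5)
    t=1.6047 [y] (4,6)
    t=2.6400 [y] (4,7) — stop
  → r_1 = 2.6400
beam 2: φ=90°, α=165°
  cosα=-0.9659 sinα=0.2588 | (4,4) | tMaxX 0.2278 tMaxY 2.1250 | tΔX 1.0353 tΔY 3.8637
    t=0.2278 [x] (3,4)
    t=1.2630 [x] (2,4)
    t=2.1250 [y] (2,5)
    t=2.2983 [x] (1,5)
    t=3.3336 [x] (0,5) — stop
  → r_2 = 3.3336
beam 3: φ=180°, α=255°
  cosα=-0.2588 sinα=-0.9659 | (4,4) | tMaxX 0.8500 tMaxY 0.4659 | tΔX 3.8637 tΔY 1.0353
    t=0.4659 [y] (4,3)
    t=0.8500 [x] (3,3)
    t=1.5012 [y] (3,2)
    t=2.5364 [y] (3,1) — stop
  → r_3 = 2.5364
beam 4: φ=270°, α=345°
  cosα=0.9659 sinα=-0.2588 | (4,4) | tMaxX 0.8075 tMaxY 1.7387 | tΔX 1.0353 tΔY 3.8637
    t=0.8075 [x] (5,4) — stop
  → r_4 = 0.8075

ranges = [2.6400, 3.3336, 2.5364, 0.8075]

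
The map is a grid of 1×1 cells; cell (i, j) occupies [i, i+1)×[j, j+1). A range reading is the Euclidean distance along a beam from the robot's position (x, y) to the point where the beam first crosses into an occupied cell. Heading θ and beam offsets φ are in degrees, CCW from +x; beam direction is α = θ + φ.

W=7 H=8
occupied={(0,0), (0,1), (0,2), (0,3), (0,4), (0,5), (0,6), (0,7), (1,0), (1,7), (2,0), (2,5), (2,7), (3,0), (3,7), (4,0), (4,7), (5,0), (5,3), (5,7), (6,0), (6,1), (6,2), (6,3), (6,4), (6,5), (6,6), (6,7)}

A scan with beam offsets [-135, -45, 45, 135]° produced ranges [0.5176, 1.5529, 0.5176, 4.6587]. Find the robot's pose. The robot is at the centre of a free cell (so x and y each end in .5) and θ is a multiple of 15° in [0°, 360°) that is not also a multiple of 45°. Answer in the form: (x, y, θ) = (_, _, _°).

The pose lattice has 28·16 = 448 candidates. Test each by forward raycasting.
  (3.5, 3.5, 15°): beam 1 = 2.8868 ≠ 0.5176 ✗
  (3.5, 3.5, 75°): beam 1 = 2.8868 ≠ 0.5176 ✗
  (5.5, 6.5, 195°): beam 1 = 0.5774 ≠ 0.5176 ✗
  (2.5, 1.5, 75°): beam 1 = 0.5774 ≠ 0.5176 ✗
  (3.5, 1.5, 300°): beam 1 = 2.5882 ≠ 0.5176 ✗
  …
  (1.5, 5.5, 150°): r_1=0.5176, r_2=1.5529, r_3=0.5176, r_4=4.6587 — all match ✓
Only this pose fits every beam.

(x, y, θ) = (1.5, 5.5, 150°)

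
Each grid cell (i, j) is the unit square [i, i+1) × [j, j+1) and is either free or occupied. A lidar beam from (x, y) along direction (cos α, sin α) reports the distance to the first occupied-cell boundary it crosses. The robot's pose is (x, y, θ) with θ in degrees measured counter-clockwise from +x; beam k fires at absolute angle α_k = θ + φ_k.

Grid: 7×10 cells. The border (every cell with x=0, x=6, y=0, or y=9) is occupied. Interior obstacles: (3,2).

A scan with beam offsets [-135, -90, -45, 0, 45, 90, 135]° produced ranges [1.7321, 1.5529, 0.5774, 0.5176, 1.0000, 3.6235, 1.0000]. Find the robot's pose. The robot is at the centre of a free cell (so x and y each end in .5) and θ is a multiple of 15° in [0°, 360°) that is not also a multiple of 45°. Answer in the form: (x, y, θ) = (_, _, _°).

(x, y, θ) = (2.5, 1.5, 285°)

Candidates: 39 free-cell centres × 16 headings = 624 poses. Raycast each; keep the one whose scan matches to 4 dp.
  (3.5, 7.5, 165°): beam 1 = 2.8868 ≠ 1.7321 ✗
  (4.5, 8.5, 30°): beam 1 = 5.6940 ≠ 1.7321 ✗
  (3.5, 4.5, 345°): beam 1 = 2.8868 ≠ 1.7321 ✗
  (1.5, 6.5, 240°): beam 1 = 1.9319 ≠ 1.7321 ✗
  (5.5, 3.5, 330°): beam 1 = 1.9319 ≠ 1.7321 ✗
  …
  (2.5, 1.5, 285°): r_1=1.7321, r_2=1.5529, r_3=0.5774, r_4=0.5176, r_5=1.0000, r_6=3.6235, r_7=1.0000 — all match ✓
No second candidate reproduces the full scan.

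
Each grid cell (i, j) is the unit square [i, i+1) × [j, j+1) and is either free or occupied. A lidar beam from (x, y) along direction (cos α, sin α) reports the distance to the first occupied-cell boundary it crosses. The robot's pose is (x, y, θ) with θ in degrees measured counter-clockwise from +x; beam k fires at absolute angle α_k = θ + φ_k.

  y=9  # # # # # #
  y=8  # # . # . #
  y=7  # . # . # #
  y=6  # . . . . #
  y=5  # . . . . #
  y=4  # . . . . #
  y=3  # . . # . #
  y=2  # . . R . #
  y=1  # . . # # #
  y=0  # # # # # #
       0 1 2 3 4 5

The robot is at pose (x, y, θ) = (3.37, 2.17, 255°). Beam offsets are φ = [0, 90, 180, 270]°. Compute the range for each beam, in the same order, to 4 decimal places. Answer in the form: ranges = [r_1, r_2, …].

ranges = [0.1760, 0.6568, 0.8593, 2.4536]

beam 1: φ=0°, α=255°
  cosα=-0.2588 sinα=-0.9659 | (3,2) | tMaxX 1.4296 tMaxY 0.1760 | tΔX 3.8637 tΔY 1.0353
    t=0.1760 [y] (3,1) — stop
  → r_1 = 0.1760
beam 2: φ=90°, α=345°
  cosα=0.9659 sinα=-0.2588 | (3,2) | tMaxX 0.6522 tMaxY 0.6568 | tΔX 1.0353 tΔY 3.8637
    t=0.6522 [x] (4,2)
    t=0.6568 [y] (4,1) — stop
  → r_2 = 0.6568
beam 3: φ=180°, α=75°
  cosα=0.2588 sinα=0.9659 | (3,2) | tMaxX 2.4341 tMaxY 0.8593 | tΔX 3.8637 tΔY 1.0353
    t=0.8593 [y] (3,3) — stop
  → r_3 = 0.8593
beam 4: φ=270°, α=165°
  cosα=-0.9659 sinα=0.2588 | (3,2) | tMaxX 0.3831 tMaxY 3.2069 | tΔX 1.0353 tΔY 3.8637
    t=0.3831 [x] (2,2)
    t=1.4183 [x] (1,2)
    t=2.4536 [x] (0,2) — stop
  → r_4 = 2.4536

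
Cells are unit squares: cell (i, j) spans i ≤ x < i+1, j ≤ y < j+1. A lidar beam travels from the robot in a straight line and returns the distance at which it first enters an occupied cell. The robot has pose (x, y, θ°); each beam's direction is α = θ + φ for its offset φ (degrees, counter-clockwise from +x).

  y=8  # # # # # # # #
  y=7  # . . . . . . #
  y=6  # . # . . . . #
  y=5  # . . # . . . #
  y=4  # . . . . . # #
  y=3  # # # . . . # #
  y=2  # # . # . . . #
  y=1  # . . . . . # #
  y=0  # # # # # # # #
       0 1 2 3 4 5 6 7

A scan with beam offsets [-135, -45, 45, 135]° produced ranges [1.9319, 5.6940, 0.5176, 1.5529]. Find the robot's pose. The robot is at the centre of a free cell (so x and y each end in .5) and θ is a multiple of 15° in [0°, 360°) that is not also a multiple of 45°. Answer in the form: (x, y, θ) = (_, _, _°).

Enumerate (i+0.5, j+0.5, θ) over the 33 free cells and 16 admissible headings. For each, cast all 4 beams and compare to the given ranges.
  (4.5, 4.5, 75°): beam 1 = 3.0000 ≠ 1.9319 ✗
  (5.5, 3.5, 330°): beam 2 = 1.9319 ≠ 5.6940 ✗
  (5.5, 5.5, 330°): beam 1 = 1.5529 ≠ 1.9319 ✗
  …
  (4.5, 2.5, 120°): r_1=1.9319, r_2=5.6940, r_3=0.5176, r_4=1.5529 — all match ✓
Only this pose fits every beam.

(x, y, θ) = (4.5, 2.5, 120°)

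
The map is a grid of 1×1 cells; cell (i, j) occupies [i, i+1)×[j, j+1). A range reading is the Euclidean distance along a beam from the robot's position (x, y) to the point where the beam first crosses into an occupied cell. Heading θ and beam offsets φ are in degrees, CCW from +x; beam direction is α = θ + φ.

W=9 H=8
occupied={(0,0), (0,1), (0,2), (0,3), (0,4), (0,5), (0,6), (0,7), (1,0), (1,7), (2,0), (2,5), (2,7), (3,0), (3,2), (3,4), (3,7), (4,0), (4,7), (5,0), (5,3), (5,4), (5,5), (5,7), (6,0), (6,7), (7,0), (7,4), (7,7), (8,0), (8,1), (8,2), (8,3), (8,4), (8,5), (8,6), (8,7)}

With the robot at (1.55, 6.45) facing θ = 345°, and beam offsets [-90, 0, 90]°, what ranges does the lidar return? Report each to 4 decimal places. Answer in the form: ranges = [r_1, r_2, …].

beam 1: φ=-90°, α=255°
  d=(-0.2588,-0.9659)  start (1,6)  tX=2.1250 tY=0.4659  stride 1/|dx|=3.8637 1/|dy|=1.0353
    cross y-line → (1,5), t=0.4659
    cross y-line → (1,4), t=1.5012
    cross x-line → (0,4), t=2.1250 (wall)
  → r_1 = 2.1250
beam 2: φ=0°, α=345°
  d=(0.9659,-0.2588)  start (1,6)  tX=0.4659 tY=1.7387  stride 1/|dx|=1.0353 1/|dy|=3.8637
    cross x-line → (2,6), t=0.4659
    cross x-line → (3,6), t=1.5012
    cross y-line → (3,5), t=1.7387
    cross x-line → (4,5), t=2.5364
    cross x-line → (5,5), t=3.5717 (wall)
  → r_2 = 3.5717
beam 3: φ=90°, α=75°
  d=(0.2588,0.9659)  start (1,6)  tX=1.7387 tY=0.5694  stride 1/|dx|=3.8637 1/|dy|=1.0353
    cross y-line → (1,7), t=0.5694 (wall)
  → r_3 = 0.5694

ranges = [2.1250, 3.5717, 0.5694]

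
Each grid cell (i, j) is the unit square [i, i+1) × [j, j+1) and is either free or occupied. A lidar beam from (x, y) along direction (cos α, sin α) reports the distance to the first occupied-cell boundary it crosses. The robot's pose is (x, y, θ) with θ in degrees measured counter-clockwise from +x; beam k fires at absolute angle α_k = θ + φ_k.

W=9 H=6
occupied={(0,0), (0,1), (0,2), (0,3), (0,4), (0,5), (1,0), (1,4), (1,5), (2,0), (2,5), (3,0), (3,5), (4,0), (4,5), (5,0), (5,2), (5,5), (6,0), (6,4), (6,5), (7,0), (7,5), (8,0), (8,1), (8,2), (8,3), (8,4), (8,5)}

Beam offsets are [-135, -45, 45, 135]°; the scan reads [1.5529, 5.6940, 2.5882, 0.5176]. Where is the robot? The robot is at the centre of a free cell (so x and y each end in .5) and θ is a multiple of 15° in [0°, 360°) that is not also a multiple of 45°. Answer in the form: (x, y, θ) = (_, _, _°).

Enumerate (i+0.5, j+0.5, θ) over the 25 free cells and 16 admissible headings. For each, cast all 4 beams and compare to the given ranges.
  (5.5, 4.5, 60°): beam 2 = 0.5176 ≠ 5.6940 ✗
  (5.5, 3.5, 195°): beam 1 = 1.0000 ≠ 1.5529 ✗
  (2.5, 4.5, 105°): beam 1 = 3.0000 ≠ 1.5529 ✗
  (6.5, 2.5, 75°): beam 1 = 1.7321 ≠ 1.5529 ✗
  (2.5, 3.5, 210°): beam 2 = 1.5529 ≠ 5.6940 ✗
  …
  (7.5, 3.5, 210°): r_1=1.5529, r_2=5.6940, r_3=2.5882, r_4=0.5176 — all match ✓
Unique over the lattice → pose = (7.5, 3.5, 210°).

(x, y, θ) = (7.5, 3.5, 210°)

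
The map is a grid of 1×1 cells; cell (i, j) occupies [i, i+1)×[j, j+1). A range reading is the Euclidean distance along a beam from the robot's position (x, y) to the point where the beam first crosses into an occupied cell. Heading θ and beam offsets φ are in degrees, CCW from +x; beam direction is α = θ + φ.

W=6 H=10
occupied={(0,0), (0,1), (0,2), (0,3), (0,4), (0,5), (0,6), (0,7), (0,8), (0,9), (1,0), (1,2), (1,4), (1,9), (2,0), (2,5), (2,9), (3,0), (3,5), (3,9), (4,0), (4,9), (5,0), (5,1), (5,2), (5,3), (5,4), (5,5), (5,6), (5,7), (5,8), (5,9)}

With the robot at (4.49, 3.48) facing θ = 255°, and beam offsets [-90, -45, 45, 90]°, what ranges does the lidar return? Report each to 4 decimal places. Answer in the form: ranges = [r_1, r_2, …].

ranges = [2.5778, 2.8752, 1.0200, 0.5280]

beam 1: φ=-90°, α=165°
  direction (-0.9659, 0.2588); cell (4,3); t to first gridline: x 0.5073, y 2.0091 (then +1.0353 / +3.8637)
    (3,3) via x @ 0.5073
    (2,3) via x @ 1.5426
    (2,4) via y @ 2.0091
    (1,4) via x @ 2.5778  # hit
  → r_1 = 2.5778
beam 2: φ=-45°, α=210°
  direction (-0.8660, -0.5000); cell (4,3); t to first gridline: x 0.5658, y 0.9600 (then +1.1547 / +2.0000)
    (3,3) via x @ 0.5658
    (3,2) via y @ 0.9600
    (2,2) via x @ 1.7205
    (1,2) via x @ 2.8752  # hit
  → r_2 = 2.8752
beam 3: φ=45°, α=300°
  direction (0.5000, -0.8660); cell (4,3); t to first gridline: x 1.0200, y 0.5543 (then +2.0000 / +1.1547)
    (4,2) via y @ 0.5543
    (5,2) via x @ 1.0200  # hit
  → r_3 = 1.0200
beam 4: φ=90°, α=345°
  direction (0.9659, -0.2588); cell (4,3); t to first gridline: x 0.5280, y 1.8546 (then +1.0353 / +3.8637)
    (5,3) via x @ 0.5280  # hit
  → r_4 = 0.5280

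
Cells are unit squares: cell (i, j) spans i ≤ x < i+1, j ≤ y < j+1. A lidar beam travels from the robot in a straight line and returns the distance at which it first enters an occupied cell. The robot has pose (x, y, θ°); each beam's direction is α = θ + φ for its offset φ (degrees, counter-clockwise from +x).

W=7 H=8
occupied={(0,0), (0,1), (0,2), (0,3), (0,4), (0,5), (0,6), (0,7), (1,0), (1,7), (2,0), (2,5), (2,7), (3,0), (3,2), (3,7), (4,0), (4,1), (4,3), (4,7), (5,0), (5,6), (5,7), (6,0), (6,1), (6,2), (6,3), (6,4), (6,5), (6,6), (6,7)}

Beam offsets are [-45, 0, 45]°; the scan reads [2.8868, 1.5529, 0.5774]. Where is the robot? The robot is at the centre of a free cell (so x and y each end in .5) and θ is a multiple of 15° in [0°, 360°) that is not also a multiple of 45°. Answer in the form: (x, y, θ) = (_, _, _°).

The pose lattice has 25·16 = 400 candidates. Test each by forward raycasting.
  (2.5, 6.5, 60°): beam 1 = 1.9319 ≠ 2.8868 ✗
  (3.5, 1.5, 240°): beam 1 = 1.9319 ≠ 2.8868 ✗
  (5.5, 2.5, 150°): beam 1 = 4.6587 ≠ 2.8868 ✗
  …
  (3.5, 6.5, 15°): r_1=2.8868, r_2=1.5529, r_3=0.5774 — all match ✓
Only this pose fits every beam.

(x, y, θ) = (3.5, 6.5, 15°)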